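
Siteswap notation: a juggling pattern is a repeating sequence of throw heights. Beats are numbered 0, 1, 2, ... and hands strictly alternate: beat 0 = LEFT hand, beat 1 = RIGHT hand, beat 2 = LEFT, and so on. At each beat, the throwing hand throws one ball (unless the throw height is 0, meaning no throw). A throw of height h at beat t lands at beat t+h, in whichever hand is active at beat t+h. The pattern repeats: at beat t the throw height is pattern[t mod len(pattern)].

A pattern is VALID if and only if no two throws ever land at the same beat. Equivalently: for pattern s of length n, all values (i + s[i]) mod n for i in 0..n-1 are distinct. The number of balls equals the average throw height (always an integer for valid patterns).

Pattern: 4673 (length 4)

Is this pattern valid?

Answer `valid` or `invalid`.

i=0: (i + s[i]) mod n = (0 + 4) mod 4 = 0
i=1: (i + s[i]) mod n = (1 + 6) mod 4 = 3
i=2: (i + s[i]) mod n = (2 + 7) mod 4 = 1
i=3: (i + s[i]) mod n = (3 + 3) mod 4 = 2
Residues: [0, 3, 1, 2], distinct: True

Answer: valid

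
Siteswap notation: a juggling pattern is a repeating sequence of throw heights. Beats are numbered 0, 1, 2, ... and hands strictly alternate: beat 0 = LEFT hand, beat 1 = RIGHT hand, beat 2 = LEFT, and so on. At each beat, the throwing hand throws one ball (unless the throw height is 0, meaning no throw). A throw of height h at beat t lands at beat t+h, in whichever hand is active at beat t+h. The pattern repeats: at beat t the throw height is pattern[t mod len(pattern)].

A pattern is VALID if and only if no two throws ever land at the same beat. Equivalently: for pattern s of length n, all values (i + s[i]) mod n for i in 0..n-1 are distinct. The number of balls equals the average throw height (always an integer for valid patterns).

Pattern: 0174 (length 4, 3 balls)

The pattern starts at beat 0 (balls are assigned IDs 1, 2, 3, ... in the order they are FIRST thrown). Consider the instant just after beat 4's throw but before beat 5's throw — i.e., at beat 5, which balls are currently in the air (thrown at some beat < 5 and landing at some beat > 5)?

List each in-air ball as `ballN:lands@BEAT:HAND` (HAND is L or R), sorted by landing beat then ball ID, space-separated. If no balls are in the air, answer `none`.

Answer: ball2:lands@7:R ball1:lands@9:R

Derivation:
Beat 1 (R): throw ball1 h=1 -> lands@2:L; in-air after throw: [b1@2:L]
Beat 2 (L): throw ball1 h=7 -> lands@9:R; in-air after throw: [b1@9:R]
Beat 3 (R): throw ball2 h=4 -> lands@7:R; in-air after throw: [b2@7:R b1@9:R]
Beat 5 (R): throw ball3 h=1 -> lands@6:L; in-air after throw: [b3@6:L b2@7:R b1@9:R]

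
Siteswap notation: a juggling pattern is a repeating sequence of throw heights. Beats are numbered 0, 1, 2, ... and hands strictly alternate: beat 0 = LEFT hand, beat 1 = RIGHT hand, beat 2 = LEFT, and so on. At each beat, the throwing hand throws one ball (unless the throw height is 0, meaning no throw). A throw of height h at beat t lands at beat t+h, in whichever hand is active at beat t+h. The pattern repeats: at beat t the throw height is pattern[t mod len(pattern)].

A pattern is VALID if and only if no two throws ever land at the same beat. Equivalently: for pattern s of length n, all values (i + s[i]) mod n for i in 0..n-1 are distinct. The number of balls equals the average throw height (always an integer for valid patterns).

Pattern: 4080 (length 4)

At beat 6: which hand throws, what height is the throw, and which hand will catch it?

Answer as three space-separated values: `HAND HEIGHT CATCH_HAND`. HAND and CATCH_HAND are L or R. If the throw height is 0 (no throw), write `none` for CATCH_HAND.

Answer: L 8 L

Derivation:
Beat 6: 6 mod 2 = 0, so hand = L
Throw height = pattern[6 mod 4] = pattern[2] = 8
Lands at beat 6+8=14, 14 mod 2 = 0, so catch hand = L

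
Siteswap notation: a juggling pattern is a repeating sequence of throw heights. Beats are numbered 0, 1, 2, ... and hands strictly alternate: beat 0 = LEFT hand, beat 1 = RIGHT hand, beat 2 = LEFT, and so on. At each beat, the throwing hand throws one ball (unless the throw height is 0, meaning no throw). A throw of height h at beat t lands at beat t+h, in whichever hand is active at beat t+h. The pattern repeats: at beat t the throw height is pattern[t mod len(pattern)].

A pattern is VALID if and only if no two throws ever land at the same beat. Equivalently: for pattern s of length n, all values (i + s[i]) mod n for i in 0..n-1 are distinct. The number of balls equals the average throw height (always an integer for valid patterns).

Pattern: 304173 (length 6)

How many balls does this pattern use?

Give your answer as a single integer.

Pattern = [3, 0, 4, 1, 7, 3], length n = 6
  position 0: throw height = 3, running sum = 3
  position 1: throw height = 0, running sum = 3
  position 2: throw height = 4, running sum = 7
  position 3: throw height = 1, running sum = 8
  position 4: throw height = 7, running sum = 15
  position 5: throw height = 3, running sum = 18
Total sum = 18; balls = sum / n = 18 / 6 = 3

Answer: 3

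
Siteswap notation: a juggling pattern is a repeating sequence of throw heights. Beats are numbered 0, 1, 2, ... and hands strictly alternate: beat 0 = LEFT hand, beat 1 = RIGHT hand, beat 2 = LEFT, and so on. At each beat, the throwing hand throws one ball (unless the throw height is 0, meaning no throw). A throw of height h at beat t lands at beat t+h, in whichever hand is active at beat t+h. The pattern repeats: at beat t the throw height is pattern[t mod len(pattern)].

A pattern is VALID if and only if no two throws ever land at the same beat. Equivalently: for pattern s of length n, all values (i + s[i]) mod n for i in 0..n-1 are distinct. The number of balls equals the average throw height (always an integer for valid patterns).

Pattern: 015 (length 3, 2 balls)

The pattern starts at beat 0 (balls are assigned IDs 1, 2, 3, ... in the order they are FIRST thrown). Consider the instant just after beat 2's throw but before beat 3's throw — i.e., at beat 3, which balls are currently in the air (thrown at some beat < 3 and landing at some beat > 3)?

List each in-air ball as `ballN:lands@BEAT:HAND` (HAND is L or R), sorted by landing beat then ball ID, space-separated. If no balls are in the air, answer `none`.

Beat 1 (R): throw ball1 h=1 -> lands@2:L; in-air after throw: [b1@2:L]
Beat 2 (L): throw ball1 h=5 -> lands@7:R; in-air after throw: [b1@7:R]

Answer: ball1:lands@7:R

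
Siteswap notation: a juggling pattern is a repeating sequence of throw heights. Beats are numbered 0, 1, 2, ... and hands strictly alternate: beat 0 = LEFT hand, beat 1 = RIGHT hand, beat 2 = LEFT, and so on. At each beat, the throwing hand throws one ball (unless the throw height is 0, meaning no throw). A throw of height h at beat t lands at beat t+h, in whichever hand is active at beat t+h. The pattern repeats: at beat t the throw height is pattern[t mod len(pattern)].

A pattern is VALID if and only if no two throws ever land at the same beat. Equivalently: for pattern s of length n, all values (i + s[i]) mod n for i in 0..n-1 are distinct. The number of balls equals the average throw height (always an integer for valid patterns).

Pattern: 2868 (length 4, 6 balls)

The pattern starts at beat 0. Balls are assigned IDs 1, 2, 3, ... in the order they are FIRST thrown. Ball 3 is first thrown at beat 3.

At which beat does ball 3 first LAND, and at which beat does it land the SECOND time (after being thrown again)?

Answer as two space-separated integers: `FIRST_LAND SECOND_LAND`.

Answer: 11 19

Derivation:
Beat 0 (L): throw ball1 h=2 -> lands@2:L; in-air after throw: [b1@2:L]
Beat 1 (R): throw ball2 h=8 -> lands@9:R; in-air after throw: [b1@2:L b2@9:R]
Beat 2 (L): throw ball1 h=6 -> lands@8:L; in-air after throw: [b1@8:L b2@9:R]
Beat 3 (R): throw ball3 h=8 -> lands@11:R; in-air after throw: [b1@8:L b2@9:R b3@11:R]
Beat 4 (L): throw ball4 h=2 -> lands@6:L; in-air after throw: [b4@6:L b1@8:L b2@9:R b3@11:R]
Beat 5 (R): throw ball5 h=8 -> lands@13:R; in-air after throw: [b4@6:L b1@8:L b2@9:R b3@11:R b5@13:R]
Beat 6 (L): throw ball4 h=6 -> lands@12:L; in-air after throw: [b1@8:L b2@9:R b3@11:R b4@12:L b5@13:R]
Beat 7 (R): throw ball6 h=8 -> lands@15:R; in-air after throw: [b1@8:L b2@9:R b3@11:R b4@12:L b5@13:R b6@15:R]
Beat 8 (L): throw ball1 h=2 -> lands@10:L; in-air after throw: [b2@9:R b1@10:L b3@11:R b4@12:L b5@13:R b6@15:R]
Beat 9 (R): throw ball2 h=8 -> lands@17:R; in-air after throw: [b1@10:L b3@11:R b4@12:L b5@13:R b6@15:R b2@17:R]
Beat 10 (L): throw ball1 h=6 -> lands@16:L; in-air after throw: [b3@11:R b4@12:L b5@13:R b6@15:R b1@16:L b2@17:R]
Beat 11 (R): throw ball3 h=8 -> lands@19:R; in-air after throw: [b4@12:L b5@13:R b6@15:R b1@16:L b2@17:R b3@19:R]
Beat 12 (L): throw ball4 h=2 -> lands@14:L; in-air after throw: [b5@13:R b4@14:L b6@15:R b1@16:L b2@17:R b3@19:R]
Beat 13 (R): throw ball5 h=8 -> lands@21:R; in-air after throw: [b4@14:L b6@15:R b1@16:L b2@17:R b3@19:R b5@21:R]
Beat 14 (L): throw ball4 h=6 -> lands@20:L; in-air after throw: [b6@15:R b1@16:L b2@17:R b3@19:R b4@20:L b5@21:R]
Beat 15 (R): throw ball6 h=8 -> lands@23:R; in-air after throw: [b1@16:L b2@17:R b3@19:R b4@20:L b5@21:R b6@23:R]
Beat 16 (L): throw ball1 h=2 -> lands@18:L; in-air after throw: [b2@17:R b1@18:L b3@19:R b4@20:L b5@21:R b6@23:R]
Beat 17 (R): throw ball2 h=8 -> lands@25:R; in-air after throw: [b1@18:L b3@19:R b4@20:L b5@21:R b6@23:R b2@25:R]
Beat 18 (L): throw ball1 h=6 -> lands@24:L; in-air after throw: [b3@19:R b4@20:L b5@21:R b6@23:R b1@24:L b2@25:R]
Beat 19 (R): throw ball3 h=8 -> lands@27:R; in-air after throw: [b4@20:L b5@21:R b6@23:R b1@24:L b2@25:R b3@27:R]
Ball 3: thrown@3 h=8 -> first land @11; rethrown@11 h=8 -> second land @19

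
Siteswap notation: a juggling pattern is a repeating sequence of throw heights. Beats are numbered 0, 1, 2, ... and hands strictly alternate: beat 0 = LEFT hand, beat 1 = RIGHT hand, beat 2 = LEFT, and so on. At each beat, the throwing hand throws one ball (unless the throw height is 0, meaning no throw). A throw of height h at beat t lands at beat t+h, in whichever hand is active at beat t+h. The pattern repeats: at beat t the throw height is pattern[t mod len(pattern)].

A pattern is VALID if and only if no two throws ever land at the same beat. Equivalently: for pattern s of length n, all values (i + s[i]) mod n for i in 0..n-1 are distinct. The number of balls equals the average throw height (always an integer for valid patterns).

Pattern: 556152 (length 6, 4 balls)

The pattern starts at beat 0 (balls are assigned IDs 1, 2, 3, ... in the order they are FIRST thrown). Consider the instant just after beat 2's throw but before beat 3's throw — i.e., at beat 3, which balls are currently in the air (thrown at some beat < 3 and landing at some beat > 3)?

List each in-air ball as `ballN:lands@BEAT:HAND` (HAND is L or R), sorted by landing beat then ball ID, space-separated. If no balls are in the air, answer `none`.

Beat 0 (L): throw ball1 h=5 -> lands@5:R; in-air after throw: [b1@5:R]
Beat 1 (R): throw ball2 h=5 -> lands@6:L; in-air after throw: [b1@5:R b2@6:L]
Beat 2 (L): throw ball3 h=6 -> lands@8:L; in-air after throw: [b1@5:R b2@6:L b3@8:L]
Beat 3 (R): throw ball4 h=1 -> lands@4:L; in-air after throw: [b4@4:L b1@5:R b2@6:L b3@8:L]

Answer: ball1:lands@5:R ball2:lands@6:L ball3:lands@8:L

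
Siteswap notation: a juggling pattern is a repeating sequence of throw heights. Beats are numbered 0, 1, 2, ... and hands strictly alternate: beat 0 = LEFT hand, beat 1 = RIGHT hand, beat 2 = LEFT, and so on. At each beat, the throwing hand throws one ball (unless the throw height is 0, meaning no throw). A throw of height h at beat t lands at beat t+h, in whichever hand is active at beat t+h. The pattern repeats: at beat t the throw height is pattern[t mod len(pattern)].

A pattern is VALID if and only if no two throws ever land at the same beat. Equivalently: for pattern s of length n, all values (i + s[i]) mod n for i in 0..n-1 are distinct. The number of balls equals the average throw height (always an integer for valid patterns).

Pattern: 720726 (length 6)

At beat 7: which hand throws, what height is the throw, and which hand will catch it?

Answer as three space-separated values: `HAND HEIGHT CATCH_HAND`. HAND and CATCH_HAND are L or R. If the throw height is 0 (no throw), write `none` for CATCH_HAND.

Beat 7: 7 mod 2 = 1, so hand = R
Throw height = pattern[7 mod 6] = pattern[1] = 2
Lands at beat 7+2=9, 9 mod 2 = 1, so catch hand = R

Answer: R 2 R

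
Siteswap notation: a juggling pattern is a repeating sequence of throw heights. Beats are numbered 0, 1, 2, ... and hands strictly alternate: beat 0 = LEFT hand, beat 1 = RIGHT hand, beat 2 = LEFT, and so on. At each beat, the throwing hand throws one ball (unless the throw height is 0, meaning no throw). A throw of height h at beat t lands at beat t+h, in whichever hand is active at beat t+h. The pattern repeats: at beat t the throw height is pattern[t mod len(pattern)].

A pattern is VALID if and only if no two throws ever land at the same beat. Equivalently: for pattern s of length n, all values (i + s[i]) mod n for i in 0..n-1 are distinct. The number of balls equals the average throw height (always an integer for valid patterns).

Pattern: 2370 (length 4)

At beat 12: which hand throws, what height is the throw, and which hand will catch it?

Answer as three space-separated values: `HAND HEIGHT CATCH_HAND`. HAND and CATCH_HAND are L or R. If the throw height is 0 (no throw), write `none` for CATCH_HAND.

Answer: L 2 L

Derivation:
Beat 12: 12 mod 2 = 0, so hand = L
Throw height = pattern[12 mod 4] = pattern[0] = 2
Lands at beat 12+2=14, 14 mod 2 = 0, so catch hand = L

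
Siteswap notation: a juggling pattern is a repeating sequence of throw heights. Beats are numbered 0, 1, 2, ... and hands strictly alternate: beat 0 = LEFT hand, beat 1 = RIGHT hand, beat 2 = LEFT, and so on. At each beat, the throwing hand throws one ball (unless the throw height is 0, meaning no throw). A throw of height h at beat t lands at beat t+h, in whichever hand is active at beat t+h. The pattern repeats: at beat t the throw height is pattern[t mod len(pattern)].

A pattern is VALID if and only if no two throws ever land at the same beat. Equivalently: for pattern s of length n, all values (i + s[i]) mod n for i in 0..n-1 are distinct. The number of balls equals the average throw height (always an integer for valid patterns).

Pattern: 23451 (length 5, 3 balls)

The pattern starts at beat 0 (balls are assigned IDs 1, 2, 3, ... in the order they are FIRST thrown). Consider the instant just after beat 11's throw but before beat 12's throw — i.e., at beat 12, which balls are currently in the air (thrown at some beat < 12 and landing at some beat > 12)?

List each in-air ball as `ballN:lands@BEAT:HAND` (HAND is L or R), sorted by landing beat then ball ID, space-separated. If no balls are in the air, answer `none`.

Beat 0 (L): throw ball1 h=2 -> lands@2:L; in-air after throw: [b1@2:L]
Beat 1 (R): throw ball2 h=3 -> lands@4:L; in-air after throw: [b1@2:L b2@4:L]
Beat 2 (L): throw ball1 h=4 -> lands@6:L; in-air after throw: [b2@4:L b1@6:L]
Beat 3 (R): throw ball3 h=5 -> lands@8:L; in-air after throw: [b2@4:L b1@6:L b3@8:L]
Beat 4 (L): throw ball2 h=1 -> lands@5:R; in-air after throw: [b2@5:R b1@6:L b3@8:L]
Beat 5 (R): throw ball2 h=2 -> lands@7:R; in-air after throw: [b1@6:L b2@7:R b3@8:L]
Beat 6 (L): throw ball1 h=3 -> lands@9:R; in-air after throw: [b2@7:R b3@8:L b1@9:R]
Beat 7 (R): throw ball2 h=4 -> lands@11:R; in-air after throw: [b3@8:L b1@9:R b2@11:R]
Beat 8 (L): throw ball3 h=5 -> lands@13:R; in-air after throw: [b1@9:R b2@11:R b3@13:R]
Beat 9 (R): throw ball1 h=1 -> lands@10:L; in-air after throw: [b1@10:L b2@11:R b3@13:R]
Beat 10 (L): throw ball1 h=2 -> lands@12:L; in-air after throw: [b2@11:R b1@12:L b3@13:R]
Beat 11 (R): throw ball2 h=3 -> lands@14:L; in-air after throw: [b1@12:L b3@13:R b2@14:L]
Beat 12 (L): throw ball1 h=4 -> lands@16:L; in-air after throw: [b3@13:R b2@14:L b1@16:L]

Answer: ball3:lands@13:R ball2:lands@14:L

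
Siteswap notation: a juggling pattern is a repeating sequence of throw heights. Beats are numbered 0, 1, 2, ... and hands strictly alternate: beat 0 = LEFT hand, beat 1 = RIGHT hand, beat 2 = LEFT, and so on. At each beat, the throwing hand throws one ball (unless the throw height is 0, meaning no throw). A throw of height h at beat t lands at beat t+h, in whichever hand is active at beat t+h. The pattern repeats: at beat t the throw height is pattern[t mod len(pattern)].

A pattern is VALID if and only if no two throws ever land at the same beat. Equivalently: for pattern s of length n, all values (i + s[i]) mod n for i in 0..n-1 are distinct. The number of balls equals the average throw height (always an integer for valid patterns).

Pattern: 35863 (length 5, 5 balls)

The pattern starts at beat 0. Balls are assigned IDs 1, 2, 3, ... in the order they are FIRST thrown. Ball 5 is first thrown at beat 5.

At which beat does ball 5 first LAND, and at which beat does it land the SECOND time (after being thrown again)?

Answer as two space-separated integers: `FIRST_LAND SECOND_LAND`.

Beat 0 (L): throw ball1 h=3 -> lands@3:R; in-air after throw: [b1@3:R]
Beat 1 (R): throw ball2 h=5 -> lands@6:L; in-air after throw: [b1@3:R b2@6:L]
Beat 2 (L): throw ball3 h=8 -> lands@10:L; in-air after throw: [b1@3:R b2@6:L b3@10:L]
Beat 3 (R): throw ball1 h=6 -> lands@9:R; in-air after throw: [b2@6:L b1@9:R b3@10:L]
Beat 4 (L): throw ball4 h=3 -> lands@7:R; in-air after throw: [b2@6:L b4@7:R b1@9:R b3@10:L]
Beat 5 (R): throw ball5 h=3 -> lands@8:L; in-air after throw: [b2@6:L b4@7:R b5@8:L b1@9:R b3@10:L]
Beat 6 (L): throw ball2 h=5 -> lands@11:R; in-air after throw: [b4@7:R b5@8:L b1@9:R b3@10:L b2@11:R]
Beat 7 (R): throw ball4 h=8 -> lands@15:R; in-air after throw: [b5@8:L b1@9:R b3@10:L b2@11:R b4@15:R]
Beat 8 (L): throw ball5 h=6 -> lands@14:L; in-air after throw: [b1@9:R b3@10:L b2@11:R b5@14:L b4@15:R]
Beat 9 (R): throw ball1 h=3 -> lands@12:L; in-air after throw: [b3@10:L b2@11:R b1@12:L b5@14:L b4@15:R]
Beat 10 (L): throw ball3 h=3 -> lands@13:R; in-air after throw: [b2@11:R b1@12:L b3@13:R b5@14:L b4@15:R]
Beat 11 (R): throw ball2 h=5 -> lands@16:L; in-air after throw: [b1@12:L b3@13:R b5@14:L b4@15:R b2@16:L]
Ball 5: thrown@5 h=3 -> first land @8; rethrown@8 h=6 -> second land @14

Answer: 8 14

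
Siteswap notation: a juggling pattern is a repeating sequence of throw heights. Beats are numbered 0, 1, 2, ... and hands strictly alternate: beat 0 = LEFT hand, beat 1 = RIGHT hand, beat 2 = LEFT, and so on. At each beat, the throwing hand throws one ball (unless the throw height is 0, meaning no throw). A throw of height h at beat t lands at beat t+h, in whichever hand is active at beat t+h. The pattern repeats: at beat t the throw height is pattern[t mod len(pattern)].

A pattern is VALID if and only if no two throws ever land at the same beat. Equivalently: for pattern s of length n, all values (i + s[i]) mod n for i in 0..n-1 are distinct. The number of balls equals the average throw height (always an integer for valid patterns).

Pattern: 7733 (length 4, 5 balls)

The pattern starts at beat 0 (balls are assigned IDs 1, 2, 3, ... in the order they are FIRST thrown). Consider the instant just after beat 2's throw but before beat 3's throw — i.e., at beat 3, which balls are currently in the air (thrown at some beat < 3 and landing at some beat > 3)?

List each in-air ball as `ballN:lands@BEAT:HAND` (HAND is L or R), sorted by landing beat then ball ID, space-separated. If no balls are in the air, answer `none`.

Beat 0 (L): throw ball1 h=7 -> lands@7:R; in-air after throw: [b1@7:R]
Beat 1 (R): throw ball2 h=7 -> lands@8:L; in-air after throw: [b1@7:R b2@8:L]
Beat 2 (L): throw ball3 h=3 -> lands@5:R; in-air after throw: [b3@5:R b1@7:R b2@8:L]
Beat 3 (R): throw ball4 h=3 -> lands@6:L; in-air after throw: [b3@5:R b4@6:L b1@7:R b2@8:L]

Answer: ball3:lands@5:R ball1:lands@7:R ball2:lands@8:L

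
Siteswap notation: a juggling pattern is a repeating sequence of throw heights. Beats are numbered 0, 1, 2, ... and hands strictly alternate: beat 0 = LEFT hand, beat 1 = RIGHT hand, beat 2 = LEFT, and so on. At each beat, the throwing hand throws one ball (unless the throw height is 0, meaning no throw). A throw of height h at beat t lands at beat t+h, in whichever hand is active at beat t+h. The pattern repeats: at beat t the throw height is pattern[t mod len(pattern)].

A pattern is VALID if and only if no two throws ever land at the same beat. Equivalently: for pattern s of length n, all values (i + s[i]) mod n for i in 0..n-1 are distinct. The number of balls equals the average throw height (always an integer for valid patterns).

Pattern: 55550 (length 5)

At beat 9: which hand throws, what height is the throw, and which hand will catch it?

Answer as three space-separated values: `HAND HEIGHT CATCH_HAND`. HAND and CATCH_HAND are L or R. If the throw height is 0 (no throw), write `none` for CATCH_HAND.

Beat 9: 9 mod 2 = 1, so hand = R
Throw height = pattern[9 mod 5] = pattern[4] = 0

Answer: R 0 none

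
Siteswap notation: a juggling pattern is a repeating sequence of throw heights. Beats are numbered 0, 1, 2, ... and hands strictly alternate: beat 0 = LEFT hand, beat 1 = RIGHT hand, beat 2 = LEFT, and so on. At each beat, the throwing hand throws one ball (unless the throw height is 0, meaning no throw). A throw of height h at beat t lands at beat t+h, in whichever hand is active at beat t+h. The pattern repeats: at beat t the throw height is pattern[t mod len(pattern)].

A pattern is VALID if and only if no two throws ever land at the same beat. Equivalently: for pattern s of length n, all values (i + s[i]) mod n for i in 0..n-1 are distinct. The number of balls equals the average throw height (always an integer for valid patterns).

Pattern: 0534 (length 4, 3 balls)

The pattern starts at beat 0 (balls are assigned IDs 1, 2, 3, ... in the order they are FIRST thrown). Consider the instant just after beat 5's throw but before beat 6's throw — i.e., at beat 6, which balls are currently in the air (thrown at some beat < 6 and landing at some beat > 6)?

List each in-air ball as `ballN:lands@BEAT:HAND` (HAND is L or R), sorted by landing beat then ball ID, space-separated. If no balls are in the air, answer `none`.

Answer: ball3:lands@7:R ball2:lands@10:L

Derivation:
Beat 1 (R): throw ball1 h=5 -> lands@6:L; in-air after throw: [b1@6:L]
Beat 2 (L): throw ball2 h=3 -> lands@5:R; in-air after throw: [b2@5:R b1@6:L]
Beat 3 (R): throw ball3 h=4 -> lands@7:R; in-air after throw: [b2@5:R b1@6:L b3@7:R]
Beat 5 (R): throw ball2 h=5 -> lands@10:L; in-air after throw: [b1@6:L b3@7:R b2@10:L]
Beat 6 (L): throw ball1 h=3 -> lands@9:R; in-air after throw: [b3@7:R b1@9:R b2@10:L]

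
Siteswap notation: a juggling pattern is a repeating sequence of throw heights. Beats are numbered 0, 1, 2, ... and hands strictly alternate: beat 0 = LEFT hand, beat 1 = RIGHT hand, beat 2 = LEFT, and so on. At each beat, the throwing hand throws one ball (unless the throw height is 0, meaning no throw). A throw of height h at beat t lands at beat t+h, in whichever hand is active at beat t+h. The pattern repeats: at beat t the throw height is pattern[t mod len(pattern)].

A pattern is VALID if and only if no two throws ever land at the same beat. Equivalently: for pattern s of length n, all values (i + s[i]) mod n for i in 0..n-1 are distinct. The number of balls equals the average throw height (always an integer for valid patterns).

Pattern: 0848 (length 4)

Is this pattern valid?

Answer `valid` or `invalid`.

i=0: (i + s[i]) mod n = (0 + 0) mod 4 = 0
i=1: (i + s[i]) mod n = (1 + 8) mod 4 = 1
i=2: (i + s[i]) mod n = (2 + 4) mod 4 = 2
i=3: (i + s[i]) mod n = (3 + 8) mod 4 = 3
Residues: [0, 1, 2, 3], distinct: True

Answer: valid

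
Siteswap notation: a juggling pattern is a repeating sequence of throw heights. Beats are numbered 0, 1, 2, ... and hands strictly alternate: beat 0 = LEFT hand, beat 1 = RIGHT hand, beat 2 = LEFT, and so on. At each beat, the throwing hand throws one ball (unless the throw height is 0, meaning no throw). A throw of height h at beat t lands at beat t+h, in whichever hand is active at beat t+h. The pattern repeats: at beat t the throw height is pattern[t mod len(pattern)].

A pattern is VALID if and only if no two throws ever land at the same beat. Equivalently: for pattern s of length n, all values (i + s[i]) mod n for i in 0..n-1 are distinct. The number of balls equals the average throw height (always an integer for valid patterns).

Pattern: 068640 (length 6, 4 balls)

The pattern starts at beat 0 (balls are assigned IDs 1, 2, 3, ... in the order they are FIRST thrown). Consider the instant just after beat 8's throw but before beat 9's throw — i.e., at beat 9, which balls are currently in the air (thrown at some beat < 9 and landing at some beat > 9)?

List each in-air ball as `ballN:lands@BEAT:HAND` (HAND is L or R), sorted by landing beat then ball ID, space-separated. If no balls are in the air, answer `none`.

Beat 1 (R): throw ball1 h=6 -> lands@7:R; in-air after throw: [b1@7:R]
Beat 2 (L): throw ball2 h=8 -> lands@10:L; in-air after throw: [b1@7:R b2@10:L]
Beat 3 (R): throw ball3 h=6 -> lands@9:R; in-air after throw: [b1@7:R b3@9:R b2@10:L]
Beat 4 (L): throw ball4 h=4 -> lands@8:L; in-air after throw: [b1@7:R b4@8:L b3@9:R b2@10:L]
Beat 7 (R): throw ball1 h=6 -> lands@13:R; in-air after throw: [b4@8:L b3@9:R b2@10:L b1@13:R]
Beat 8 (L): throw ball4 h=8 -> lands@16:L; in-air after throw: [b3@9:R b2@10:L b1@13:R b4@16:L]
Beat 9 (R): throw ball3 h=6 -> lands@15:R; in-air after throw: [b2@10:L b1@13:R b3@15:R b4@16:L]

Answer: ball2:lands@10:L ball1:lands@13:R ball4:lands@16:L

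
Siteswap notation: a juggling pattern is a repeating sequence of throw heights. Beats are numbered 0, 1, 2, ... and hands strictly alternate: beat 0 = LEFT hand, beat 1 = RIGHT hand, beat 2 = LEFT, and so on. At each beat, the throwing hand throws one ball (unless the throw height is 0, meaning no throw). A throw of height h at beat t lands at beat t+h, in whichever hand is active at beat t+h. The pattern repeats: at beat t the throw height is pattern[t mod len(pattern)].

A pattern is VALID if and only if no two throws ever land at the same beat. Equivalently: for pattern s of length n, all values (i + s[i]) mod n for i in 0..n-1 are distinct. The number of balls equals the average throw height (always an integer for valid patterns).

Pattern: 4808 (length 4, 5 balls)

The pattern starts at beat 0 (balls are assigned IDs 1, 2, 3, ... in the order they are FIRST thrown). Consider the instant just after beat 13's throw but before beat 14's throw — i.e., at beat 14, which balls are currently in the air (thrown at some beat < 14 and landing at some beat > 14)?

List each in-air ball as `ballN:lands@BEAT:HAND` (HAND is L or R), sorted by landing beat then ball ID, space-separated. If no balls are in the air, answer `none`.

Answer: ball5:lands@15:R ball1:lands@16:L ball2:lands@17:R ball3:lands@19:R ball4:lands@21:R

Derivation:
Beat 0 (L): throw ball1 h=4 -> lands@4:L; in-air after throw: [b1@4:L]
Beat 1 (R): throw ball2 h=8 -> lands@9:R; in-air after throw: [b1@4:L b2@9:R]
Beat 3 (R): throw ball3 h=8 -> lands@11:R; in-air after throw: [b1@4:L b2@9:R b3@11:R]
Beat 4 (L): throw ball1 h=4 -> lands@8:L; in-air after throw: [b1@8:L b2@9:R b3@11:R]
Beat 5 (R): throw ball4 h=8 -> lands@13:R; in-air after throw: [b1@8:L b2@9:R b3@11:R b4@13:R]
Beat 7 (R): throw ball5 h=8 -> lands@15:R; in-air after throw: [b1@8:L b2@9:R b3@11:R b4@13:R b5@15:R]
Beat 8 (L): throw ball1 h=4 -> lands@12:L; in-air after throw: [b2@9:R b3@11:R b1@12:L b4@13:R b5@15:R]
Beat 9 (R): throw ball2 h=8 -> lands@17:R; in-air after throw: [b3@11:R b1@12:L b4@13:R b5@15:R b2@17:R]
Beat 11 (R): throw ball3 h=8 -> lands@19:R; in-air after throw: [b1@12:L b4@13:R b5@15:R b2@17:R b3@19:R]
Beat 12 (L): throw ball1 h=4 -> lands@16:L; in-air after throw: [b4@13:R b5@15:R b1@16:L b2@17:R b3@19:R]
Beat 13 (R): throw ball4 h=8 -> lands@21:R; in-air after throw: [b5@15:R b1@16:L b2@17:R b3@19:R b4@21:R]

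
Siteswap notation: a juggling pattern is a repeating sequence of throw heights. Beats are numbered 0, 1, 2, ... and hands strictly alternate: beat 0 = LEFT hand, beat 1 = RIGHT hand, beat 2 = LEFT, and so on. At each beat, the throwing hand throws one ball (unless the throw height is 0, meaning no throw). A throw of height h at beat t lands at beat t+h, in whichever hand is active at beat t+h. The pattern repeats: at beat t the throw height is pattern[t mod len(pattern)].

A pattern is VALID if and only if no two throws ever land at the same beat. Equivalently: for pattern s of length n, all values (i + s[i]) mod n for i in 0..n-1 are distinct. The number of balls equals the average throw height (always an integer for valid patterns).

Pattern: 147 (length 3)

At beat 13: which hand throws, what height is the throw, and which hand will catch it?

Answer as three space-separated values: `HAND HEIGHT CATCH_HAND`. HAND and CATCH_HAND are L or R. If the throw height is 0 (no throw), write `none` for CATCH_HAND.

Answer: R 4 R

Derivation:
Beat 13: 13 mod 2 = 1, so hand = R
Throw height = pattern[13 mod 3] = pattern[1] = 4
Lands at beat 13+4=17, 17 mod 2 = 1, so catch hand = R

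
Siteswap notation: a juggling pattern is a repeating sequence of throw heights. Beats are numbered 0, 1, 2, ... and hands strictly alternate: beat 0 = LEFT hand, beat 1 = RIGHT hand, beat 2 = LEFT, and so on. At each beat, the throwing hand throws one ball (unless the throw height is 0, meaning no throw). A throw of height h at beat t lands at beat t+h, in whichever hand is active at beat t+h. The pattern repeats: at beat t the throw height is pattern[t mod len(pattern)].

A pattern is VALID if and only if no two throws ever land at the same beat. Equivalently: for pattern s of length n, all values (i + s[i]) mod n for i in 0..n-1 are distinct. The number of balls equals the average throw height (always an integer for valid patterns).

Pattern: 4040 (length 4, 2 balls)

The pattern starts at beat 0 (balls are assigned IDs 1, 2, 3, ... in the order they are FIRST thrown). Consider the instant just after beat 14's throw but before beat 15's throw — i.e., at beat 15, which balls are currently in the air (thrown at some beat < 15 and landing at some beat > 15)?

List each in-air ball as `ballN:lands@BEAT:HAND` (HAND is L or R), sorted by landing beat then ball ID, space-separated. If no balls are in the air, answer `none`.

Beat 0 (L): throw ball1 h=4 -> lands@4:L; in-air after throw: [b1@4:L]
Beat 2 (L): throw ball2 h=4 -> lands@6:L; in-air after throw: [b1@4:L b2@6:L]
Beat 4 (L): throw ball1 h=4 -> lands@8:L; in-air after throw: [b2@6:L b1@8:L]
Beat 6 (L): throw ball2 h=4 -> lands@10:L; in-air after throw: [b1@8:L b2@10:L]
Beat 8 (L): throw ball1 h=4 -> lands@12:L; in-air after throw: [b2@10:L b1@12:L]
Beat 10 (L): throw ball2 h=4 -> lands@14:L; in-air after throw: [b1@12:L b2@14:L]
Beat 12 (L): throw ball1 h=4 -> lands@16:L; in-air after throw: [b2@14:L b1@16:L]
Beat 14 (L): throw ball2 h=4 -> lands@18:L; in-air after throw: [b1@16:L b2@18:L]

Answer: ball1:lands@16:L ball2:lands@18:L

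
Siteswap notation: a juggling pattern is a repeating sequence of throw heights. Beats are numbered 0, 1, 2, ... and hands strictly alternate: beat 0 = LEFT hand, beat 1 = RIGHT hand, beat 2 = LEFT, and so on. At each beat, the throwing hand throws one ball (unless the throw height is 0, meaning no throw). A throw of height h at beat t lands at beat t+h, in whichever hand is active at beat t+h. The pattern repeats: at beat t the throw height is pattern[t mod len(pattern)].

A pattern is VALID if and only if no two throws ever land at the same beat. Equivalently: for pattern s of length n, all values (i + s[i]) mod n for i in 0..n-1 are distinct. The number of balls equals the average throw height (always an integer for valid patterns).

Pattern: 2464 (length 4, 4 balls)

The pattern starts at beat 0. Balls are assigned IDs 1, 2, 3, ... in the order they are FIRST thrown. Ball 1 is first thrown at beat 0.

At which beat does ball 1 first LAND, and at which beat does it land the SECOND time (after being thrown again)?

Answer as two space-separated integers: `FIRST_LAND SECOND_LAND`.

Answer: 2 8

Derivation:
Beat 0 (L): throw ball1 h=2 -> lands@2:L; in-air after throw: [b1@2:L]
Beat 1 (R): throw ball2 h=4 -> lands@5:R; in-air after throw: [b1@2:L b2@5:R]
Beat 2 (L): throw ball1 h=6 -> lands@8:L; in-air after throw: [b2@5:R b1@8:L]
Beat 3 (R): throw ball3 h=4 -> lands@7:R; in-air after throw: [b2@5:R b3@7:R b1@8:L]
Beat 4 (L): throw ball4 h=2 -> lands@6:L; in-air after throw: [b2@5:R b4@6:L b3@7:R b1@8:L]
Beat 5 (R): throw ball2 h=4 -> lands@9:R; in-air after throw: [b4@6:L b3@7:R b1@8:L b2@9:R]
Beat 6 (L): throw ball4 h=6 -> lands@12:L; in-air after throw: [b3@7:R b1@8:L b2@9:R b4@12:L]
Beat 7 (R): throw ball3 h=4 -> lands@11:R; in-air after throw: [b1@8:L b2@9:R b3@11:R b4@12:L]
Beat 8 (L): throw ball1 h=2 -> lands@10:L; in-air after throw: [b2@9:R b1@10:L b3@11:R b4@12:L]
Ball 1: thrown@0 h=2 -> first land @2; rethrown@2 h=6 -> second land @8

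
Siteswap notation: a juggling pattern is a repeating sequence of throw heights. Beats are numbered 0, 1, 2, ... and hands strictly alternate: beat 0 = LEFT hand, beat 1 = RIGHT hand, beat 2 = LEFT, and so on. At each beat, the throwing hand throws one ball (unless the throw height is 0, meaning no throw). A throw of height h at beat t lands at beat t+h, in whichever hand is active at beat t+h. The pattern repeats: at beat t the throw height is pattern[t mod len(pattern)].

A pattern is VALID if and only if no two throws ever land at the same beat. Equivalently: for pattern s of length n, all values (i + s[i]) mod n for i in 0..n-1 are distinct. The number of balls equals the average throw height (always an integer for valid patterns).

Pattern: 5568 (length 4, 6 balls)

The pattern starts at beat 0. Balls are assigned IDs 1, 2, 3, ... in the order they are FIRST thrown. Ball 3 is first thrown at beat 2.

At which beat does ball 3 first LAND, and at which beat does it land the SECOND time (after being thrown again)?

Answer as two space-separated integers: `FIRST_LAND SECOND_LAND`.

Answer: 8 13

Derivation:
Beat 0 (L): throw ball1 h=5 -> lands@5:R; in-air after throw: [b1@5:R]
Beat 1 (R): throw ball2 h=5 -> lands@6:L; in-air after throw: [b1@5:R b2@6:L]
Beat 2 (L): throw ball3 h=6 -> lands@8:L; in-air after throw: [b1@5:R b2@6:L b3@8:L]
Beat 3 (R): throw ball4 h=8 -> lands@11:R; in-air after throw: [b1@5:R b2@6:L b3@8:L b4@11:R]
Beat 4 (L): throw ball5 h=5 -> lands@9:R; in-air after throw: [b1@5:R b2@6:L b3@8:L b5@9:R b4@11:R]
Beat 5 (R): throw ball1 h=5 -> lands@10:L; in-air after throw: [b2@6:L b3@8:L b5@9:R b1@10:L b4@11:R]
Beat 6 (L): throw ball2 h=6 -> lands@12:L; in-air after throw: [b3@8:L b5@9:R b1@10:L b4@11:R b2@12:L]
Beat 7 (R): throw ball6 h=8 -> lands@15:R; in-air after throw: [b3@8:L b5@9:R b1@10:L b4@11:R b2@12:L b6@15:R]
Beat 8 (L): throw ball3 h=5 -> lands@13:R; in-air after throw: [b5@9:R b1@10:L b4@11:R b2@12:L b3@13:R b6@15:R]
Beat 9 (R): throw ball5 h=5 -> lands@14:L; in-air after throw: [b1@10:L b4@11:R b2@12:L b3@13:R b5@14:L b6@15:R]
Beat 10 (L): throw ball1 h=6 -> lands@16:L; in-air after throw: [b4@11:R b2@12:L b3@13:R b5@14:L b6@15:R b1@16:L]
Beat 11 (R): throw ball4 h=8 -> lands@19:R; in-air after throw: [b2@12:L b3@13:R b5@14:L b6@15:R b1@16:L b4@19:R]
Ball 3: thrown@2 h=6 -> first land @8; rethrown@8 h=5 -> second land @13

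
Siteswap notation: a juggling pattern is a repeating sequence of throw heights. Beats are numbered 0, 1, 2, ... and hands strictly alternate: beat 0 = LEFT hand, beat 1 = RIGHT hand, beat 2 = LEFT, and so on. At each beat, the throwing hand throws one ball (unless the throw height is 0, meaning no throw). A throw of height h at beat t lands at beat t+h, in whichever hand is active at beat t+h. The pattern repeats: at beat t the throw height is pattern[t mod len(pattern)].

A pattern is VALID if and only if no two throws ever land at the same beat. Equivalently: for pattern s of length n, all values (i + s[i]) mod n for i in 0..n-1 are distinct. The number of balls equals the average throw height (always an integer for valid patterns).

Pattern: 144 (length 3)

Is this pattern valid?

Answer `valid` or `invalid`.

i=0: (i + s[i]) mod n = (0 + 1) mod 3 = 1
i=1: (i + s[i]) mod n = (1 + 4) mod 3 = 2
i=2: (i + s[i]) mod n = (2 + 4) mod 3 = 0
Residues: [1, 2, 0], distinct: True

Answer: valid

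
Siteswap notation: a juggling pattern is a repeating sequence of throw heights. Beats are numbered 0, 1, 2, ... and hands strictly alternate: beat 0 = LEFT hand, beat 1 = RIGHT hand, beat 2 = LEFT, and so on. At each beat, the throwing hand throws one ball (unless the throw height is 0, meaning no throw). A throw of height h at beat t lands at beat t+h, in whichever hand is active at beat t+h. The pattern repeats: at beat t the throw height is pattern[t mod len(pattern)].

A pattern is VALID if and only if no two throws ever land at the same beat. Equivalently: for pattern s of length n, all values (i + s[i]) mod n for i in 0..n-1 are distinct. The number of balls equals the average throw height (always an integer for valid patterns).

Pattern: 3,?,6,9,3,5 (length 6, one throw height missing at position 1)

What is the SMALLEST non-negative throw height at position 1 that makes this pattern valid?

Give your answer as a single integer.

Answer: 4

Derivation:
i=0: (0 + 3) mod 6 = 3
i=1: s[i]=? (unknown)
i=2: (2 + 6) mod 6 = 2
i=3: (3 + 9) mod 6 = 0
i=4: (4 + 3) mod 6 = 1
i=5: (5 + 5) mod 6 = 4
Known residues: [0, 1, 2, 3, 4]; need a permutation of 0..5, so missing residue r = 5
Need (1 + s) mod 6 = 5; smallest s = (5 - 1) mod 6 = 4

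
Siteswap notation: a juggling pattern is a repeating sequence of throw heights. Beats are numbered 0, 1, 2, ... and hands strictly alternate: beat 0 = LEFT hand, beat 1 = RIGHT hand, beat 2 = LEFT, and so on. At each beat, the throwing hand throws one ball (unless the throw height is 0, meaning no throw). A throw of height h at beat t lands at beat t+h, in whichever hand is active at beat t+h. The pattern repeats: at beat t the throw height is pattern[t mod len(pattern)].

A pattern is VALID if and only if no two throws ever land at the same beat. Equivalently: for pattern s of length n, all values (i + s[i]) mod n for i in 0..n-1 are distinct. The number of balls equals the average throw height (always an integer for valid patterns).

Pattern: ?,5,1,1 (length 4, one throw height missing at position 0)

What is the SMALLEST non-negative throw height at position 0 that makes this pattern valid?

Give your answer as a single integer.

Answer: 1

Derivation:
i=0: s[i]=? (unknown)
i=1: (1 + 5) mod 4 = 2
i=2: (2 + 1) mod 4 = 3
i=3: (3 + 1) mod 4 = 0
Known residues: [0, 2, 3]; need a permutation of 0..3, so missing residue r = 1
Need (0 + s) mod 4 = 1; smallest s = (1 - 0) mod 4 = 1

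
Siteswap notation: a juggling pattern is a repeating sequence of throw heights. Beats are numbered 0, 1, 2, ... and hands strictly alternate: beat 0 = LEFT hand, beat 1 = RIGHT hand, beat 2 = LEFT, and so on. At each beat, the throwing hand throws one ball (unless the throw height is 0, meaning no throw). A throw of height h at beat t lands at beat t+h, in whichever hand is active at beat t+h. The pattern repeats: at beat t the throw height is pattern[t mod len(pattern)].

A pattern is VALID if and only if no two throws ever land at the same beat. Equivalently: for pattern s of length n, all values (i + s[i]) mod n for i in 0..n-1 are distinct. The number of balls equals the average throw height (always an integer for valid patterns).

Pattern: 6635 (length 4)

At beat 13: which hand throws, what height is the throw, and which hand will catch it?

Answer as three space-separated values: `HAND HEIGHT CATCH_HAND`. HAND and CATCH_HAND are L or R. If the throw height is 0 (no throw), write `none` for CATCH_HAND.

Beat 13: 13 mod 2 = 1, so hand = R
Throw height = pattern[13 mod 4] = pattern[1] = 6
Lands at beat 13+6=19, 19 mod 2 = 1, so catch hand = R

Answer: R 6 R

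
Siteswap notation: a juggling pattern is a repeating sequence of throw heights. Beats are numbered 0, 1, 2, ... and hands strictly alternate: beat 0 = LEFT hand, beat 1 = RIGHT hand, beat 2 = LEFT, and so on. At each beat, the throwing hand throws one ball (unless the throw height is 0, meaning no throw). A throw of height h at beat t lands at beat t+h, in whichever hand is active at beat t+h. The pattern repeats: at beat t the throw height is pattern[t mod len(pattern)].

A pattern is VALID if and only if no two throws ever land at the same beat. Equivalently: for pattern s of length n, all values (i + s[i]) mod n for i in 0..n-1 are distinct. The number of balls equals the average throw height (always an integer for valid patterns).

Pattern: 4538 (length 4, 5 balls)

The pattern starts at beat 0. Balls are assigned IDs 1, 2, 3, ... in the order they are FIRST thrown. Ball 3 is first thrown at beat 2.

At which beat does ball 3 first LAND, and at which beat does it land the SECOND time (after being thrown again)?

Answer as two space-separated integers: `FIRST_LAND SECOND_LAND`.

Answer: 5 10

Derivation:
Beat 0 (L): throw ball1 h=4 -> lands@4:L; in-air after throw: [b1@4:L]
Beat 1 (R): throw ball2 h=5 -> lands@6:L; in-air after throw: [b1@4:L b2@6:L]
Beat 2 (L): throw ball3 h=3 -> lands@5:R; in-air after throw: [b1@4:L b3@5:R b2@6:L]
Beat 3 (R): throw ball4 h=8 -> lands@11:R; in-air after throw: [b1@4:L b3@5:R b2@6:L b4@11:R]
Beat 4 (L): throw ball1 h=4 -> lands@8:L; in-air after throw: [b3@5:R b2@6:L b1@8:L b4@11:R]
Beat 5 (R): throw ball3 h=5 -> lands@10:L; in-air after throw: [b2@6:L b1@8:L b3@10:L b4@11:R]
Beat 6 (L): throw ball2 h=3 -> lands@9:R; in-air after throw: [b1@8:L b2@9:R b3@10:L b4@11:R]
Beat 7 (R): throw ball5 h=8 -> lands@15:R; in-air after throw: [b1@8:L b2@9:R b3@10:L b4@11:R b5@15:R]
Beat 8 (L): throw ball1 h=4 -> lands@12:L; in-air after throw: [b2@9:R b3@10:L b4@11:R b1@12:L b5@15:R]
Beat 9 (R): throw ball2 h=5 -> lands@14:L; in-air after throw: [b3@10:L b4@11:R b1@12:L b2@14:L b5@15:R]
Beat 10 (L): throw ball3 h=3 -> lands@13:R; in-air after throw: [b4@11:R b1@12:L b3@13:R b2@14:L b5@15:R]
Ball 3: thrown@2 h=3 -> first land @5; rethrown@5 h=5 -> second land @10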